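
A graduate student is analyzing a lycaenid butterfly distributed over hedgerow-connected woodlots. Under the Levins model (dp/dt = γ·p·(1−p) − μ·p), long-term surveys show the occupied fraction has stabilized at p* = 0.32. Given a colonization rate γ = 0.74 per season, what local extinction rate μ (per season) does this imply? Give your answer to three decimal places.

0.503

At equilibrium γ(1−p*) = μ.
μ = 0.74 × (1 − 0.32) = 0.74 × 0.6800 = 0.5032.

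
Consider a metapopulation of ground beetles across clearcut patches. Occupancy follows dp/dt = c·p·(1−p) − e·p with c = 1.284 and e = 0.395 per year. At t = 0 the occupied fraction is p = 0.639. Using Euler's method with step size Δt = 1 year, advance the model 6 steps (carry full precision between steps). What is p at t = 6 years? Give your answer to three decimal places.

Update rule: p ← p + [c·p·(1−p) − e·p]·Δt with Δt = 1.
p: 0.63900 → 0.68279  (Δp = +0.04379)
p: 0.68279 → 0.69119  (Δp = +0.00840)
p: 0.69119 → 0.69223  (Δp = +0.00105)
p: 0.69223 → 0.69235  (Δp = +0.00012)
p: 0.69235 → 0.69237  (Δp = +0.00001)
p: 0.69237 → 0.69237  (Δp = +0.00000)

0.692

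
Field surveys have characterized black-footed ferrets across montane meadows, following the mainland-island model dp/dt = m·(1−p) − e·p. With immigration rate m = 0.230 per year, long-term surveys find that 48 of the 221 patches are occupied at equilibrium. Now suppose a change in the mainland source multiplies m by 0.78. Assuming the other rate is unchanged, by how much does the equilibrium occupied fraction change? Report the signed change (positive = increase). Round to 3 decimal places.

-0.039

Observed p* = 48/221 = 0.21719.
Balance m(1−p*) = e·p* gives e = m(1−p*)/p* = 0.230×0.78281/0.21719 = 0.82898.
New p* = m/(m+e) = 0.17940/(0.17940+0.82898) = 0.17791.
Δp* = 0.17791 − 0.21719 = -0.03928.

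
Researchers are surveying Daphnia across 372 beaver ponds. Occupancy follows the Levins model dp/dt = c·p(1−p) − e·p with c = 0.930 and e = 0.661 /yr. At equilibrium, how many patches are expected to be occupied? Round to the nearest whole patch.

p* = 1 − e/c = 1 − 0.661/0.930 = 0.2892.
Expected occupied patches = N × p* = 372 × 0.2892 = 107.60 ≈ 108.

108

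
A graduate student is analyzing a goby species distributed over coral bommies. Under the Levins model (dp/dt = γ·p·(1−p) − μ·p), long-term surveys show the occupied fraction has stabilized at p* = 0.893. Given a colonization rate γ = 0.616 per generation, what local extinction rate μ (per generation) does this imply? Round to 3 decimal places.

0.066

At equilibrium γ(1−p*) = μ.
μ = 0.616 × (1 − 0.893) = 0.616 × 0.1070 = 0.0659.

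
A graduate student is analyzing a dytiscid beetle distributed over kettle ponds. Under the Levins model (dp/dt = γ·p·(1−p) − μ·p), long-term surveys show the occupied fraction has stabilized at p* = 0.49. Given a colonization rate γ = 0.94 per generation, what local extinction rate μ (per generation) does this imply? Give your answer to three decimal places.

0.479

At equilibrium γ(1−p*) = μ.
μ = 0.94 × (1 − 0.49) = 0.94 × 0.5100 = 0.4794.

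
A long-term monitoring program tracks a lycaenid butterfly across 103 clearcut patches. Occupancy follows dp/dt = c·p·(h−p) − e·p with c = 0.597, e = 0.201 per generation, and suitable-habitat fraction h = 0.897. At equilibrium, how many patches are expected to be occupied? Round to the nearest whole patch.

p* = h − e/c = 0.897 − 0.3367 = 0.5603.
Expected occupied patches = N × p* = 103 × 0.5603 = 57.71 ≈ 58.

58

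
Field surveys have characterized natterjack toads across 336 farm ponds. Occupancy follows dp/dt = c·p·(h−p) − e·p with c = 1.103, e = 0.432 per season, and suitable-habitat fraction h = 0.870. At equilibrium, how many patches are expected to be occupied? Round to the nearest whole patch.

p* = h − e/c = 0.870 − 0.3917 = 0.4783.
Expected occupied patches = N × p* = 336 × 0.4783 = 160.72 ≈ 161.

161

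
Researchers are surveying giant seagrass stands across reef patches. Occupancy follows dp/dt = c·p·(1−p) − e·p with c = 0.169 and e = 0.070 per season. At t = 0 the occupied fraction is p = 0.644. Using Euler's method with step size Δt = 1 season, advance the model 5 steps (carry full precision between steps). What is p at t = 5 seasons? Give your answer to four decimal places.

0.6189

Update rule: p ← p + [c·p·(1−p) − e·p]·Δt with Δt = 1.
step 1: Δp = -0.00633, p = 0.63767
step 2: Δp = -0.00559, p = 0.63208
step 3: Δp = -0.00494, p = 0.62713
step 4: Δp = -0.00438, p = 0.62275
step 5: Δp = -0.00389, p = 0.61886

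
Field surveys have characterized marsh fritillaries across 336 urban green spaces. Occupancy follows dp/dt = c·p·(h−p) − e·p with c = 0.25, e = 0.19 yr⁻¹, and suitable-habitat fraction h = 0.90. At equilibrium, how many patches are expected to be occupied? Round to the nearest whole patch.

p* = h − e/c = 0.90 − 0.7600 = 0.1400.
Expected occupied patches = N × p* = 336 × 0.1400 = 47.04 ≈ 47.

47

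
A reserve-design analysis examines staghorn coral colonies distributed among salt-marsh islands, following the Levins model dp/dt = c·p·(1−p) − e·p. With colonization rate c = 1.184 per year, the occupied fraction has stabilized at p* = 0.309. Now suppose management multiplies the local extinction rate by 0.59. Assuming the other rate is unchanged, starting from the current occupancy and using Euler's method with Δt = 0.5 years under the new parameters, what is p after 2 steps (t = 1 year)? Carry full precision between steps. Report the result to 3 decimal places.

Balance c(1−p*) = e gives e = 1.184×(1 − 0.30900) = 0.81814.
Starting from p₀ = 0.30900; update p ← p + (dp/dt)·Δt with the new parameters.
t = 0.5: p = 0.30900 + (+0.05183) = 0.36083
t = 1: p = 0.36083 + (+0.04945) = 0.41027

0.410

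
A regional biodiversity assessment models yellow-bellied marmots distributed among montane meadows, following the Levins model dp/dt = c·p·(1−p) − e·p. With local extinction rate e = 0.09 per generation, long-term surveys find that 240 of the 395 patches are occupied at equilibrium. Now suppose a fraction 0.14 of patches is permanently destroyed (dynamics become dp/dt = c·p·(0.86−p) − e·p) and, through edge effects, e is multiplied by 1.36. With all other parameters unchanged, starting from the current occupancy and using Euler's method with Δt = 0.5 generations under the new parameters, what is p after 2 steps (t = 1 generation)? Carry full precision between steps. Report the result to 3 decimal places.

Observed p* = 240/395 = 0.60759.
Balance c(1−p*) = e gives c = e/(1 − 0.60759) = 0.09/0.39241 = 0.22935.
Starting from p₀ = 0.60759; update p ← p + (dp/dt)·Δt with the new parameters.
t = 0.5: p = 0.60759 + (-0.01960) = 0.58800
t = 1: p = 0.58800 + (-0.01764) = 0.57035

0.570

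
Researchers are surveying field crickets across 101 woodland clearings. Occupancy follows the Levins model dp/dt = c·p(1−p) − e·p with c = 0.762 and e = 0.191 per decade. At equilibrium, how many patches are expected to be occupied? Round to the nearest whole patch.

p* = 1 − e/c = 1 − 0.191/0.762 = 0.7493.
Expected occupied patches = N × p* = 101 × 0.7493 = 75.68 ≈ 76.

76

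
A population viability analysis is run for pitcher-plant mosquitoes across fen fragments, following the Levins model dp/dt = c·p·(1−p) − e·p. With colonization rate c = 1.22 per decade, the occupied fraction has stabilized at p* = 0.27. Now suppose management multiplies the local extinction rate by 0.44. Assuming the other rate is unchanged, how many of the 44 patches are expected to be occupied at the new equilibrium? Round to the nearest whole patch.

30

Balance c(1−p*) = e gives e = 1.22×(1 − 0.27000) = 0.89060.
New p* = 1 − e/c = 1 − 0.39186/1.22000 = 0.67880.
Expected occupied = 44 × 0.67880 = 29.87 ≈ 30.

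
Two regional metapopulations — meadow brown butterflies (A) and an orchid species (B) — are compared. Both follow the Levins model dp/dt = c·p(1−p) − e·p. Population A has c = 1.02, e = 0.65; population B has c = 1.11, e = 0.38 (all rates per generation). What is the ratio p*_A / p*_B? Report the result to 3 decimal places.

0.552

A: p*_A = 1 − 0.65/1.02 = 0.3627.
B: p*_B = 1 − 0.38/1.11 = 0.6577.
p*_A / p*_B = 0.3627/0.6577 = 0.5516.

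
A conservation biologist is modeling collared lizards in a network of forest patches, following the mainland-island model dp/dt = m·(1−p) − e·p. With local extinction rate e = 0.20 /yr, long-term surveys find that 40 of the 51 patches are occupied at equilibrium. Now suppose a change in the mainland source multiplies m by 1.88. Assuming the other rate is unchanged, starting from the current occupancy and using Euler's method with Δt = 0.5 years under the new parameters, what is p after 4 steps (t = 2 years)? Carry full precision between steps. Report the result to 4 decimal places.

0.8722

Observed p* = 40/51 = 0.78431.
Balance m(1−p*) = e·p* gives m = e·p*/(1−p*) = 0.20×0.78431/0.21569 = 0.72727.
Starting from p₀ = 0.78431; update p ← p + (dp/dt)·Δt with the new parameters.
p: 0.78431 → 0.85333  (Δp = +0.06902)
p: 0.85333 → 0.86827  (Δp = +0.01493)
p: 0.86827 → 0.87150  (Δp = +0.00323)
p: 0.87150 → 0.87220  (Δp = +0.00070)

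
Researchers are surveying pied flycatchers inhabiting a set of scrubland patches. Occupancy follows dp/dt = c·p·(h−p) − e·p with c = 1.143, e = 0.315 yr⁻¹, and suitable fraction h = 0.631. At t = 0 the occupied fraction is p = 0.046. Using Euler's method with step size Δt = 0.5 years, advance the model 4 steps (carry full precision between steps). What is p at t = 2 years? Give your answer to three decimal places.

0.086

Update rule: p ← p + [c·p·(h−p) − e·p]·Δt with Δt = 0.5.
p: 0.04600 → 0.05413  (Δp = +0.00813)
p: 0.05413 → 0.06345  (Δp = +0.00932)
p: 0.06345 → 0.07404  (Δp = +0.01059)
p: 0.07404 → 0.08595  (Δp = +0.01191)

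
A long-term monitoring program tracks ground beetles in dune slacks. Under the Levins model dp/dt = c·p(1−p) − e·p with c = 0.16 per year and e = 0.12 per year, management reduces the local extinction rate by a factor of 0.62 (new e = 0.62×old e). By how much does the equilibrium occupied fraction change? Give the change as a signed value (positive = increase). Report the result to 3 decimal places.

Before: p* = 1 − 0.12/0.16 = 0.2500.
After the change, c = 0.16, e = 0.0744, so p* = 1 − 0.0744/0.16 = 0.5350.
Δp* = 0.5350 − 0.2500 = +0.2850.

0.285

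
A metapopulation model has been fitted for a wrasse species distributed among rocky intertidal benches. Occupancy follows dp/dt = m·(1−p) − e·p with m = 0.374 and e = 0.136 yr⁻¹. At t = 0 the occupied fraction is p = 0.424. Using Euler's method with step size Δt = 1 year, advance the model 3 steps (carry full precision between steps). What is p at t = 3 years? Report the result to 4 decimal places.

0.6969

Update rule: p ← p + [m·(1−p) − e·p]·Δt with Δt = 1.
step 1: Δp = +0.15776, p = 0.58176
step 2: Δp = +0.07730, p = 0.65906
step 3: Δp = +0.03788, p = 0.69694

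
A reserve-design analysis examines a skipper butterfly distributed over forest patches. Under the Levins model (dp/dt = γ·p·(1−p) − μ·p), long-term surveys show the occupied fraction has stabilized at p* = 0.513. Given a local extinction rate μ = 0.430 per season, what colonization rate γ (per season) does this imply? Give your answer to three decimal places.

0.883

At equilibrium γ(1−p*) = μ, so γ = μ/(1−p*).
γ = 0.430/(1 − 0.513) = 0.430/0.4870 = 0.8830.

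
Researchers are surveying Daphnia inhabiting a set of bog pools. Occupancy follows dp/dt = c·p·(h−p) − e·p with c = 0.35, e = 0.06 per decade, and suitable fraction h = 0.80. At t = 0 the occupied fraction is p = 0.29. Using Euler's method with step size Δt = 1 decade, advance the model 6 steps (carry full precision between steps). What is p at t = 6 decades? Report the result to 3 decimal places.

0.483

Update rule: p ← p + [c·p·(h−p) − e·p]·Δt with Δt = 1.
step 1: Δp = +0.03436, p = 0.32436
step 2: Δp = +0.03454, p = 0.35890
step 3: Δp = +0.03387, p = 0.39278
step 4: Δp = +0.03242, p = 0.42519
step 5: Δp = +0.03027, p = 0.45546
step 6: Δp = +0.02760, p = 0.48305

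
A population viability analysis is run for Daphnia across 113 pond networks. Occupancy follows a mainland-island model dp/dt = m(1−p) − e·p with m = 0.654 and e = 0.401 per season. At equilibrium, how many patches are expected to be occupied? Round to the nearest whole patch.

70

p* = m/(m+e) = 0.654/1.0550 = 0.6199.
Expected occupied patches = N × p* = 113 × 0.6199 = 70.05 ≈ 70.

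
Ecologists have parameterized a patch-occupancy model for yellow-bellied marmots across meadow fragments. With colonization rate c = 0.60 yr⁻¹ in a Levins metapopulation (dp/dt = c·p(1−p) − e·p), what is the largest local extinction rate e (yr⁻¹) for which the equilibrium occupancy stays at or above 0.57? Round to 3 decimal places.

0.258

1 − e/c ≥ 0.57 ⇒ e ≤ c(1 − 0.57) = 0.60 × 0.4300.
e_max = 0.2580.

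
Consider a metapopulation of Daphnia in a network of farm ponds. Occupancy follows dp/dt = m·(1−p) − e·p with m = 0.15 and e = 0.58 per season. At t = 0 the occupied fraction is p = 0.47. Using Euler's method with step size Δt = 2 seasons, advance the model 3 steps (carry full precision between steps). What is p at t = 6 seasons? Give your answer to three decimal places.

Update rule: p ← p + [m·(1−p) − e·p]·Δt with Δt = 2.
  1  |  dp/dt·Δt = -0.386200  |  p_1 = 0.083800
  2  |  dp/dt·Δt = +0.177652  |  p_2 = 0.261452
  3  |  dp/dt·Δt = -0.081720  |  p_3 = 0.179732

0.180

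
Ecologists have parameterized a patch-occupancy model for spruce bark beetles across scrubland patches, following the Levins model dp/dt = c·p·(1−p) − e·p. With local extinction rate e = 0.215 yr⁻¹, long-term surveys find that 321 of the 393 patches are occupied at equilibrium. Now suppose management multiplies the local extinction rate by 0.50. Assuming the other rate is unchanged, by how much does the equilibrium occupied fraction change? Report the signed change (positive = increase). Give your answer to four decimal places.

0.0916

Observed p* = 321/393 = 0.81679.
Balance c(1−p*) = e gives c = e/(1 − 0.81679) = 0.215/0.18321 = 1.17352.
New p* = 1 − e/c = 1 − 0.10750/1.17352 = 0.90840.
Δp* = 0.90840 − 0.81679 = +0.09161.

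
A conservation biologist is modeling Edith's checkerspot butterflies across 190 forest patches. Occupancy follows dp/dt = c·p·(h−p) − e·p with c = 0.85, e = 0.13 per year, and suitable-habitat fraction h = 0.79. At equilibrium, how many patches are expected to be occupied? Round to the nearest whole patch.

p* = h − e/c = 0.79 − 0.1529 = 0.6371.
Expected occupied patches = N × p* = 190 × 0.6371 = 121.04 ≈ 121.

121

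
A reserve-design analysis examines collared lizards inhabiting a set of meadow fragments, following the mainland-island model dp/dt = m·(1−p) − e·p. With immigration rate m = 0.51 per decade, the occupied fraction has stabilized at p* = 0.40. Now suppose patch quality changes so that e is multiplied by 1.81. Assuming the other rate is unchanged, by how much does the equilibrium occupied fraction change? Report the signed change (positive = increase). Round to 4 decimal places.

Balance m(1−p*) = e·p* gives e = m(1−p*)/p* = 0.51×0.60000/0.40000 = 0.76500.
New p* = m/(m+e) = 0.51000/(0.51000+1.38465) = 0.26918.
Δp* = 0.26918 − 0.40000 = -0.13082.

-0.1308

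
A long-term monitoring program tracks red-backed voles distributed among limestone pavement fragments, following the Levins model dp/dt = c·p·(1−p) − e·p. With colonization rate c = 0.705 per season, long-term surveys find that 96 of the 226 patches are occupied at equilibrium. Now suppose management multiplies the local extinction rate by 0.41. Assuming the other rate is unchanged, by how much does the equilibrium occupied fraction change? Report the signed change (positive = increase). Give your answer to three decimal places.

0.339

Observed p* = 96/226 = 0.42478.
Balance c(1−p*) = e gives e = 0.705×(1 − 0.42478) = 0.40553.
New p* = 1 − e/c = 1 − 0.16627/0.70500 = 0.76416.
Δp* = 0.76416 − 0.42478 = +0.33938.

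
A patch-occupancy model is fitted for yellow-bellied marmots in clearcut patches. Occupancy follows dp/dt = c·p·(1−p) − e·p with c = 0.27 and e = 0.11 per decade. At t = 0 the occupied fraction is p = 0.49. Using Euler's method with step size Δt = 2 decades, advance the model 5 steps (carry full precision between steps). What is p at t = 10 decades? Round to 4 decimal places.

Update rule: p ← p + [c·p·(1−p) − e·p]·Δt with Δt = 2.
  1  |  dp/dt·Δt = +0.027146  |  p_1 = 0.517146
  2  |  dp/dt·Δt = +0.021069  |  p_2 = 0.538215
  3  |  dp/dt·Δt = +0.015804  |  p_3 = 0.554019
  4  |  dp/dt·Δt = +0.011540  |  p_4 = 0.565559
  5  |  dp/dt·Δt = +0.008256  |  p_5 = 0.573815

0.5738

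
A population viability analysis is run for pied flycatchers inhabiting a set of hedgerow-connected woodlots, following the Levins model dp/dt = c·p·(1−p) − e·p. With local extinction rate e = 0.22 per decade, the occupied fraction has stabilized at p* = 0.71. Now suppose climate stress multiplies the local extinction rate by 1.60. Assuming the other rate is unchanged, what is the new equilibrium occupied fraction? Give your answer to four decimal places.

0.5360

Balance c(1−p*) = e gives c = e/(1 − 0.71000) = 0.22/0.29000 = 0.75862.
New p* = 1 − e/c = 1 − 0.35200/0.75862 = 0.53600.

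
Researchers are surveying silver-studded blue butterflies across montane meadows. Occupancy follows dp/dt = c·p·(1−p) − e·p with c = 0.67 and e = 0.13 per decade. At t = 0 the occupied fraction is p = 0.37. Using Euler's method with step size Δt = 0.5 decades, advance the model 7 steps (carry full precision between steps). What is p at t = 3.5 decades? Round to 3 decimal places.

Update rule: p ← p + [c·p·(1−p) − e·p]·Δt with Δt = 0.5.
p: 0.37000 → 0.42404  (Δp = +0.05404)
p: 0.42404 → 0.47829  (Δp = +0.05425)
p: 0.47829 → 0.53080  (Δp = +0.05250)
p: 0.53080 → 0.57973  (Δp = +0.04893)
p: 0.57973 → 0.62367  (Δp = +0.04394)
p: 0.62367 → 0.66175  (Δp = +0.03809)
p: 0.66175 → 0.69372  (Δp = +0.03197)

0.694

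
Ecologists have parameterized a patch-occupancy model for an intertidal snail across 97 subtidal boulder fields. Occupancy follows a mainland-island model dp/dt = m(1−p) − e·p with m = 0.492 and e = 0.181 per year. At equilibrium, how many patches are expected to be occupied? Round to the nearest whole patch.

71

p* = m/(m+e) = 0.492/0.6730 = 0.7311.
Expected occupied patches = N × p* = 97 × 0.7311 = 70.91 ≈ 71.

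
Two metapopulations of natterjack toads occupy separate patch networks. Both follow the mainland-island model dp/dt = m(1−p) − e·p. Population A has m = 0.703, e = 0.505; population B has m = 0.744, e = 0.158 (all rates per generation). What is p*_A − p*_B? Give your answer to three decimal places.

A: p*_A = m/(m+e) = 0.703/1.2080 = 0.5820.
B: p*_B = 0.744/0.9020 = 0.8248.
p*_A − p*_B = 0.5820 − 0.8248 = -0.2429.

-0.243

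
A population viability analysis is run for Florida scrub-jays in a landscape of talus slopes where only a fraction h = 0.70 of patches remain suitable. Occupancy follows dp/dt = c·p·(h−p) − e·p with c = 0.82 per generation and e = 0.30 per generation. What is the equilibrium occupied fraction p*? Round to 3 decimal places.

0.334

Setting dp/dt = 0 and dividing by p* gives c·(h−p*) = e.
So p* = h − e/c = 0.70 − 0.30/0.82 = 0.70 − 0.3659 = 0.3341.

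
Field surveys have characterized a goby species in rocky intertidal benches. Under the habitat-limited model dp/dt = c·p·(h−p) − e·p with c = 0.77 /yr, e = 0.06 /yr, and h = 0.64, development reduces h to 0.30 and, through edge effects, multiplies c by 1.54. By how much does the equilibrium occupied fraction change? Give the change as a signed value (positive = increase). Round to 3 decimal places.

-0.313

Before: p* = h − e/c = 0.64 − 0.06/0.77 = 0.64 − 0.0779 = 0.5621.
After: c = 1.1858, e = 0.06, h = 0.30; p* = 0.30 − 0.06/1.1858 = 0.2494.
Δp* = 0.2494 − 0.5621 = -0.3127.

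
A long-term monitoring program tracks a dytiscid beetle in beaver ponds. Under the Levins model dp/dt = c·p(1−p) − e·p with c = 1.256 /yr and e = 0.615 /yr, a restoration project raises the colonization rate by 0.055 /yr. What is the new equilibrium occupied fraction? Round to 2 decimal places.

0.53

Before: p* = 1 − 0.615/1.256 = 0.5104.
After the change, c = 1.311, e = 0.615, so p* = 1 − 0.615/1.311 = 0.5309.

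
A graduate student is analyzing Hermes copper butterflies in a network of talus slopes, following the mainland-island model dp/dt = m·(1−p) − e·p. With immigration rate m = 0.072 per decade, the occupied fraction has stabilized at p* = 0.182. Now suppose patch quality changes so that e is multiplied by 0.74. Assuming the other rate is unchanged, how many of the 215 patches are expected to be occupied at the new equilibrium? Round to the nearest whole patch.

50

Balance m(1−p*) = e·p* gives e = m(1−p*)/p* = 0.072×0.81800/0.18200 = 0.32360.
New p* = m/(m+e) = 0.07200/(0.07200+0.23946) = 0.23117.
Expected occupied = 215 × 0.23117 = 49.70 ≈ 50.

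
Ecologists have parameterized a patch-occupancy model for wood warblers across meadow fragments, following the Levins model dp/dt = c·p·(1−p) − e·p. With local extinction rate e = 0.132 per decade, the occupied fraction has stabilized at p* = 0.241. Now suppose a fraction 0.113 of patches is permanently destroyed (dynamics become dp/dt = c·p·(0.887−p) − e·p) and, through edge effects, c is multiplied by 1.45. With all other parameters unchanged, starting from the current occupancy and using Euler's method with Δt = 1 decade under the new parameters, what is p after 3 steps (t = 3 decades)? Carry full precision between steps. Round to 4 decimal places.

0.2626

Balance c(1−p*) = e gives c = e/(1 − 0.24100) = 0.132/0.75900 = 0.17391.
Starting from p₀ = 0.24100; update p ← p + (dp/dt)·Δt with the new parameters.
p: 0.24100 → 0.24845  (Δp = +0.00745)
p: 0.24845 → 0.25566  (Δp = +0.00721)
p: 0.25566 → 0.26262  (Δp = +0.00696)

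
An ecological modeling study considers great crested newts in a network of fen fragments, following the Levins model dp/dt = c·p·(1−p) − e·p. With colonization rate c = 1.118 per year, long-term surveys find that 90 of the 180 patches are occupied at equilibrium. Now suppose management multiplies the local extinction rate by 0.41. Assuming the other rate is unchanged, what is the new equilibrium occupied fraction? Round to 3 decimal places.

Observed p* = 90/180 = 0.50000.
Balance c(1−p*) = e gives e = 1.118×(1 − 0.50000) = 0.55900.
New p* = 1 − e/c = 1 − 0.22919/1.11800 = 0.79500.

0.795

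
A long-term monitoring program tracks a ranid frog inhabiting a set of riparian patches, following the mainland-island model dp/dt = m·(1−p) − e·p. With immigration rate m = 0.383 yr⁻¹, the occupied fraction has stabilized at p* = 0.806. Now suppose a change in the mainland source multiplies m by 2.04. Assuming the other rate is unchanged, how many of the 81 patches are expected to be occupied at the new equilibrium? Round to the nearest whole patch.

Balance m(1−p*) = e·p* gives e = m(1−p*)/p* = 0.383×0.19400/0.80600 = 0.09219.
New p* = m/(m+e) = 0.78132/(0.78132+0.09219) = 0.89446.
Expected occupied = 81 × 0.89446 = 72.45 ≈ 72.

72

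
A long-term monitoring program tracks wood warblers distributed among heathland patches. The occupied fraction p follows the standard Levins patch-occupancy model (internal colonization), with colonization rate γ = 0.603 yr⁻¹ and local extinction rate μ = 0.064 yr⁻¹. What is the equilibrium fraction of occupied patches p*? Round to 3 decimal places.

Setting dp/dt = 0 and dividing through by p* gives γ·(1−p*) = μ.
So p* = 1 − μ/γ = 1 − 0.064/0.603 = 1 − 0.1061 = 0.8939.

0.894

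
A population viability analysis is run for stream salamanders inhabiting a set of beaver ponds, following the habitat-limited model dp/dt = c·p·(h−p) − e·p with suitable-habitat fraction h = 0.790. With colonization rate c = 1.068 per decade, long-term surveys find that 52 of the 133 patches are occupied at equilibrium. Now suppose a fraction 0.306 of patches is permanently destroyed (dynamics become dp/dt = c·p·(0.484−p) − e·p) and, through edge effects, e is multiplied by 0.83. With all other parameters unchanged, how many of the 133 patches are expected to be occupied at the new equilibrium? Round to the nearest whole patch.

Observed p* = 52/133 = 0.39098.
Balance c(h−p*) = e gives e = 1.068×(0.79 − 0.39098) = 0.42615.
New p* = 0.484 − e/c = 0.484 − 0.35370/1.06800 = 0.15282.
Expected occupied = 133 × 0.15282 = 20.33 ≈ 20.

20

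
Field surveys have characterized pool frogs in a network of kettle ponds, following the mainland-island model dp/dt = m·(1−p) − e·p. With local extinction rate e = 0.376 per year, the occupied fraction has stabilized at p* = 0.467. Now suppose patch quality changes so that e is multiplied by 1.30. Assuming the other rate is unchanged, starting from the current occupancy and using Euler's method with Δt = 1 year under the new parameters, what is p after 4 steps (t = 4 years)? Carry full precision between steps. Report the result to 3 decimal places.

0.403

Balance m(1−p*) = e·p* gives m = e·p*/(1−p*) = 0.376×0.46700/0.53300 = 0.32944.
Starting from p₀ = 0.46700; update p ← p + (dp/dt)·Δt with the new parameters.
t = 1: p = 0.46700 + (-0.05268) = 0.41432
t = 2: p = 0.41432 + (-0.00957) = 0.40475
t = 3: p = 0.40475 + (-0.00174) = 0.40301
t = 4: p = 0.40301 + (-0.00032) = 0.40269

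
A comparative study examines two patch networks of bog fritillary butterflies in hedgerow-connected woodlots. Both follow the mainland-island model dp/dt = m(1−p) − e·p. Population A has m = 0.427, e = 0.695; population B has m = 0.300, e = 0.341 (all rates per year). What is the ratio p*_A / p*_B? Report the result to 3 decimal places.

0.813

A: p*_A = m/(m+e) = 0.427/1.1220 = 0.3806.
B: p*_B = 0.300/0.6410 = 0.4680.
p*_A / p*_B = 0.3806/0.4680 = 0.8132.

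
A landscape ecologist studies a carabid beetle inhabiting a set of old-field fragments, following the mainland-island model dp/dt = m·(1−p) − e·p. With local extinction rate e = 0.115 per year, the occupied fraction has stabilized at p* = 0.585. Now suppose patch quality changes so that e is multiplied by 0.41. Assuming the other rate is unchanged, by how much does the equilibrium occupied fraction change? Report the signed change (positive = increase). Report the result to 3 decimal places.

Balance m(1−p*) = e·p* gives m = e·p*/(1−p*) = 0.115×0.58500/0.41500 = 0.16211.
New p* = m/(m+e) = 0.16211/(0.16211+0.04715) = 0.77468.
Δp* = 0.77468 − 0.58500 = +0.18968.

0.190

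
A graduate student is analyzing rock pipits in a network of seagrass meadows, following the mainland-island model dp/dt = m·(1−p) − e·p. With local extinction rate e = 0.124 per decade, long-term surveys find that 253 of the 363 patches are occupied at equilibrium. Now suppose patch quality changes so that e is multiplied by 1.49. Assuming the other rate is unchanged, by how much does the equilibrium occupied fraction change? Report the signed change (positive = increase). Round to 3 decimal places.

-0.090

Observed p* = 253/363 = 0.69697.
Balance m(1−p*) = e·p* gives m = e·p*/(1−p*) = 0.124×0.69697/0.30303 = 0.28520.
New p* = m/(m+e) = 0.28520/(0.28520+0.18476) = 0.60686.
Δp* = 0.60686 − 0.69697 = -0.09011.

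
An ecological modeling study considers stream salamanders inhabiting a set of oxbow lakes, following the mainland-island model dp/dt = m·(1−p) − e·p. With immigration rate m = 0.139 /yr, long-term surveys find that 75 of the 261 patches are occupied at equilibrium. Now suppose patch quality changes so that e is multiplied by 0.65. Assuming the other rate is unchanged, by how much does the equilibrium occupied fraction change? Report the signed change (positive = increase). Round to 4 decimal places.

0.0955

Observed p* = 75/261 = 0.28736.
Balance m(1−p*) = e·p* gives e = m(1−p*)/p* = 0.139×0.71264/0.28736 = 0.34471.
New p* = m/(m+e) = 0.13900/(0.13900+0.22406) = 0.38286.
Δp* = 0.38286 − 0.28736 = +0.09550.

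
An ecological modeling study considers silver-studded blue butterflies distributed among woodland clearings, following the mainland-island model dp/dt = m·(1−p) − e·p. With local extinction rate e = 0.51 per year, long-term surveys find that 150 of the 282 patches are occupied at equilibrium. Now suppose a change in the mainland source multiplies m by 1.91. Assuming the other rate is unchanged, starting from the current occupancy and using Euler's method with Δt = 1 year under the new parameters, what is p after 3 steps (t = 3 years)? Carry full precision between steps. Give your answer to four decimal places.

Observed p* = 150/282 = 0.53191.
Balance m(1−p*) = e·p* gives m = e·p*/(1−p*) = 0.51×0.53191/0.46809 = 0.57955.
Starting from p₀ = 0.53191; update p ← p + (dp/dt)·Δt with the new parameters.
t = 1: p = 0.53191 + (+0.24686) = 0.77878
t = 2: p = 0.77878 + (-0.15230) = 0.62648
t = 3: p = 0.62648 + (+0.09396) = 0.72044

0.7204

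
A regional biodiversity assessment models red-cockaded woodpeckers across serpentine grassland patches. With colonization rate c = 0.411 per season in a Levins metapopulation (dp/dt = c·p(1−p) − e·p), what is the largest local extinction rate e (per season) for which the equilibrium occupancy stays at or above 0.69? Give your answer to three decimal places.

0.127

1 − e/c ≥ 0.69 ⇒ e ≤ c(1 − 0.69) = 0.411 × 0.3100.
e_max = 0.1274.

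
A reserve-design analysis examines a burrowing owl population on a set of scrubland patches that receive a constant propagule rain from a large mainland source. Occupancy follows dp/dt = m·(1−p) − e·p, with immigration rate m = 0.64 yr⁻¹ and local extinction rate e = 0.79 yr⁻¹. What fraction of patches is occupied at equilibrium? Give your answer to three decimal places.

0.448

Setting dp/dt = 0: m − m·p* = e·p*, so m = (m+e)·p*.
p* = m/(m+e) = 0.64/(0.64+0.79) = 0.64/1.4300 = 0.4476.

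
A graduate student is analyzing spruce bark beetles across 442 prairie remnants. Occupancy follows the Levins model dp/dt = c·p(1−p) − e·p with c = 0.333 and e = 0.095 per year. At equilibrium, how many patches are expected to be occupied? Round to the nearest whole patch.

p* = 1 − e/c = 1 − 0.095/0.333 = 0.7147.
Expected occupied patches = N × p* = 442 × 0.7147 = 315.90 ≈ 316.

316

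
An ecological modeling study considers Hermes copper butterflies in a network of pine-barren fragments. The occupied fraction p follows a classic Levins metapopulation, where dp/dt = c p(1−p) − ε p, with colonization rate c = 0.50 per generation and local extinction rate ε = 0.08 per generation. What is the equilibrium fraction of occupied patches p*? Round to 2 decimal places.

At equilibrium, colonization balances extinction: c·p*·(1−p*) = ε·p*.
So p* = 1 − ε/c = 1 − 0.08/0.50 = 1 − 0.1600 = 0.8400.

0.84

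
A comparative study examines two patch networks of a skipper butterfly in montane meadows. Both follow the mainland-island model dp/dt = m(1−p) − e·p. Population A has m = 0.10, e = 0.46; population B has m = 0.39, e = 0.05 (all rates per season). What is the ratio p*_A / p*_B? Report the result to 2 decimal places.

0.20

A: p*_A = m/(m+e) = 0.10/0.5600 = 0.1786.
B: p*_B = 0.39/0.4400 = 0.8864.
p*_A / p*_B = 0.1786/0.8864 = 0.2015.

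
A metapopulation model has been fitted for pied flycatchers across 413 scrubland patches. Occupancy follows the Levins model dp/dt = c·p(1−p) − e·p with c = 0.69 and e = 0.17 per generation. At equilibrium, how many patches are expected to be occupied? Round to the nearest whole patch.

p* = 1 − e/c = 1 − 0.17/0.69 = 0.7536.
Expected occupied patches = N × p* = 413 × 0.7536 = 311.25 ≈ 311.

311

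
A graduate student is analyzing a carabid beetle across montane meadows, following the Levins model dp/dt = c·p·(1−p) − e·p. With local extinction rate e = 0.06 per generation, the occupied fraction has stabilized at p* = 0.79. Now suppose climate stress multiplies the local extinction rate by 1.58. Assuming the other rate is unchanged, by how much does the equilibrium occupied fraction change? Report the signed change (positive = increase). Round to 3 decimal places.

-0.122

Balance c(1−p*) = e gives c = e/(1 − 0.79000) = 0.06/0.21000 = 0.28571.
New p* = 1 − e/c = 1 − 0.09480/0.28571 = 0.66820.
Δp* = 0.66820 − 0.79000 = -0.12180.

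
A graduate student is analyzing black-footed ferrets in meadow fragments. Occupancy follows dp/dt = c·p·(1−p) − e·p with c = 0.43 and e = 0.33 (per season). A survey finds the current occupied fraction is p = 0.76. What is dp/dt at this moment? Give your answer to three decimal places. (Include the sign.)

-0.172

Colonization term: c·p·(1−p) = 0.43×0.76×0.2400 = 0.07843.
Extinction term: e·p = 0.25080.
dp/dt = 0.07843 − 0.25080 = -0.17237.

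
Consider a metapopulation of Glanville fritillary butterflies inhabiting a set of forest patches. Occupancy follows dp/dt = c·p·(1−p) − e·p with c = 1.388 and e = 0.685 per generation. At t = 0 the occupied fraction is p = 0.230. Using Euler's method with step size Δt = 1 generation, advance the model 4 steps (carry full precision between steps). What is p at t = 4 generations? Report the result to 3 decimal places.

0.490

Update rule: p ← p + [c·p·(1−p) − e·p]·Δt with Δt = 1.
t = 1: p = 0.23000 + (+0.08826) = 0.31826
t = 2: p = 0.31826 + (+0.08315) = 0.40141
t = 3: p = 0.40141 + (+0.05854) = 0.45995
t = 4: p = 0.45995 + (+0.02971) = 0.48966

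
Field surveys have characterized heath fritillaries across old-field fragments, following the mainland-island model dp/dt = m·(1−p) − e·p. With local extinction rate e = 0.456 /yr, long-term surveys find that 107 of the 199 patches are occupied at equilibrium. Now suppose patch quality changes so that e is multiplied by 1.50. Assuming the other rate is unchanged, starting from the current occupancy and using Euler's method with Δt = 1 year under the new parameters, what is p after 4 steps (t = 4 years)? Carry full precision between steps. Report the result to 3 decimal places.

0.437

Observed p* = 107/199 = 0.53769.
Balance m(1−p*) = e·p* gives m = e·p*/(1−p*) = 0.456×0.53769/0.46231 = 0.53035.
Starting from p₀ = 0.53769; update p ← p + (dp/dt)·Δt with the new parameters.
step 1: Δp = -0.12259, p = 0.41510
step 2: Δp = +0.02628, p = 0.44137
step 3: Δp = -0.00563, p = 0.43574
step 4: Δp = +0.00121, p = 0.43695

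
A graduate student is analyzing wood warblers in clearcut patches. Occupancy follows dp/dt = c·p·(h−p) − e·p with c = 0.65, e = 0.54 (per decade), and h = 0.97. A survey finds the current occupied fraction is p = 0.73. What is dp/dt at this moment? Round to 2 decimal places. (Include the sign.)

-0.28

Colonization term: c·p·(h−p) = 0.65×0.73×0.2400 = 0.11388.
Extinction term: e·p = 0.39420.
dp/dt = 0.11388 − 0.39420 = -0.28032.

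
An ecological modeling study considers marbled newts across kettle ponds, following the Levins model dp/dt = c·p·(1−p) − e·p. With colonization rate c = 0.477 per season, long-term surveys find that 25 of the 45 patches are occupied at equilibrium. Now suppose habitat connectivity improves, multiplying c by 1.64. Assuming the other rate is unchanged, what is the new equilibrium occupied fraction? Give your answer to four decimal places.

Observed p* = 25/45 = 0.55556.
Balance c(1−p*) = e gives e = 0.477×(1 − 0.55556) = 0.21200.
New p* = 1 − e/c = 1 − 0.21200/0.78228 = 0.72900.

0.7290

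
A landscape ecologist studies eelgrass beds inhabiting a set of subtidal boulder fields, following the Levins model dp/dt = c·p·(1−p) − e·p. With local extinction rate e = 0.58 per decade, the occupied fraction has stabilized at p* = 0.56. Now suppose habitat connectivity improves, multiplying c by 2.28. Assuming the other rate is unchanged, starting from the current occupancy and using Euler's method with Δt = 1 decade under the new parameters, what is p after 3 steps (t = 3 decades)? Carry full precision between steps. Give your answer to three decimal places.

0.952

Balance c(1−p*) = e gives c = e/(1 − 0.56000) = 0.58/0.44000 = 1.31818.
Starting from p₀ = 0.56000; update p ← p + (dp/dt)·Δt with the new parameters.
p: 0.56000 → 0.97574  (Δp = +0.41574)
p: 0.97574 → 0.48094  (Δp = -0.49480)
p: 0.48094 → 0.95227  (Δp = +0.47132)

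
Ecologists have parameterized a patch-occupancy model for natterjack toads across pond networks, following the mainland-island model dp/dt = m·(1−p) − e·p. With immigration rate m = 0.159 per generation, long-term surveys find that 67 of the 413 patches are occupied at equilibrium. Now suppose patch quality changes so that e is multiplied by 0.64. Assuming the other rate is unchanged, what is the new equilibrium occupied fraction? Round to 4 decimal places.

0.2323

Observed p* = 67/413 = 0.16223.
Balance m(1−p*) = e·p* gives e = m(1−p*)/p* = 0.159×0.83777/0.16223 = 0.82109.
New p* = m/(m+e) = 0.15900/(0.15900+0.52550) = 0.23229.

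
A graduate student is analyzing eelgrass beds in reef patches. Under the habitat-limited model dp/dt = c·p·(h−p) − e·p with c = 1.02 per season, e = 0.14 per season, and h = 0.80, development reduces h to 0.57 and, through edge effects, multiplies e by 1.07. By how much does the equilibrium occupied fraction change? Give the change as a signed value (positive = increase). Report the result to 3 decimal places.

Before: p* = h − e/c = 0.80 − 0.14/1.02 = 0.80 − 0.1373 = 0.6627.
After: c = 1.02, e = 0.1498, h = 0.57; p* = 0.57 − 0.1498/1.02 = 0.4231.
Δp* = 0.4231 − 0.6627 = -0.2396.

-0.240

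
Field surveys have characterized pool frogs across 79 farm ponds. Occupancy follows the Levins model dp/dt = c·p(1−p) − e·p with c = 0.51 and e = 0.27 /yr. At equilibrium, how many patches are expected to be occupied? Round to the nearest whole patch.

37

p* = 1 − e/c = 1 − 0.27/0.51 = 0.4706.
Expected occupied patches = N × p* = 79 × 0.4706 = 37.18 ≈ 37.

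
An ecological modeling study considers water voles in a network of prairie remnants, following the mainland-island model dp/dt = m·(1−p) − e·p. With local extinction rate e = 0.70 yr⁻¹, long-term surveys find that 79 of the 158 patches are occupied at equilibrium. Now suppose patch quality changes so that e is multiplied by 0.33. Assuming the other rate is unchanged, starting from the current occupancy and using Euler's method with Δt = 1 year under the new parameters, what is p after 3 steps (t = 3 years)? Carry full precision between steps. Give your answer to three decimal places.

0.752

Observed p* = 79/158 = 0.50000.
Balance m(1−p*) = e·p* gives m = e·p*/(1−p*) = 0.70×0.50000/0.50000 = 0.70000.
Starting from p₀ = 0.50000; update p ← p + (dp/dt)·Δt with the new parameters.
step 1: Δp = +0.23450, p = 0.73450
step 2: Δp = +0.01618, p = 0.75068
step 3: Δp = +0.00112, p = 0.75180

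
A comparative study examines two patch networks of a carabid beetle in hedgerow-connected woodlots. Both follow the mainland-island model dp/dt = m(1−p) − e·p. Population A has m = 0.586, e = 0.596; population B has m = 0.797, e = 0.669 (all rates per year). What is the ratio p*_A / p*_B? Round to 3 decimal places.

A: p*_A = m/(m+e) = 0.586/1.1820 = 0.4958.
B: p*_B = 0.797/1.4660 = 0.5437.
p*_A / p*_B = 0.4958/0.5437 = 0.9119.

0.912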